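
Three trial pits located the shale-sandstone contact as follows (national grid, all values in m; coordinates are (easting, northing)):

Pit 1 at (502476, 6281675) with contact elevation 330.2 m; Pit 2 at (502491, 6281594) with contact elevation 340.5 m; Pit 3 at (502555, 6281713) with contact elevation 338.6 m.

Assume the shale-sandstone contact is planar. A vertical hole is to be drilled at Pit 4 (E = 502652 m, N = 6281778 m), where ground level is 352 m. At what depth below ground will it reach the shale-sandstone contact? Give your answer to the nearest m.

Two edge vectors: Pit 1→Pit 2 = (15, -81, 10.3), Pit 1→Pit 3 = (79, 38, 8.4).
Normal n = (Pit 1→Pit 2) × (Pit 1→Pit 3) = (-1071.8, 687.7, 6969).
So ∂z/∂E = −n_x/n_z = 0.15379538 and ∂z/∂N = −n_y/n_z = −0.09867987.
Intercept c from Pit 1: 330.2 − 77278.49 + 619874.86 = 542926.57.
At (502652, 6281778): z_contact = 77305.6 − 619885.0 + 542926.57 = 347.1 m.
Depth below ground = 352 − 347.1 = 5 m.

5 m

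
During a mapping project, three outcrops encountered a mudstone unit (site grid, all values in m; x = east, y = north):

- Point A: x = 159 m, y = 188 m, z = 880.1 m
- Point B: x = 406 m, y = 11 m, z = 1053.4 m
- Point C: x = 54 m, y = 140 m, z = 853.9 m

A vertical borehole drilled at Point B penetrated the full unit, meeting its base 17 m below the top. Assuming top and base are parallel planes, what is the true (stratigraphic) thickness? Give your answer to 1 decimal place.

14.7 m

Two edge vectors: Point A→Point B = (247, -177, 173.3), Point A→Point C = (-105, -48, -26.2).
Normal n = (Point A→Point B) × (Point A→Point C) = (12955.8, -11725.1, -30441).
So ∂z/∂x = −n_x/n_z = 0.42560 and ∂z/∂y = −n_y/n_z = −0.38517.
|∇z| = √(a²+b²) = 0.57402, so dip δ = arctan(0.57402) = 29.86°.
True thickness = vertical thickness × cos δ = 17 × cos 29.86° = 14.7 m.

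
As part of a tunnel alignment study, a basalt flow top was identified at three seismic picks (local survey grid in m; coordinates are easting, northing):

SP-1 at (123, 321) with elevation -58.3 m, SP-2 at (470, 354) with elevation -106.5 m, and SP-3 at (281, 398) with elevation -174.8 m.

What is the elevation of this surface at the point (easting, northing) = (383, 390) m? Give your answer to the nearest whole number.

Let the plane be z = a·easting + b·northing + c.
SP-2−SP-1: 347a + 33b = −48.2;  SP-3−SP-1: 158a + 77b = −116.5.
Solving gives a = 0.00619, b = −1.52569.
Then c = -58.3 − a·123 − b·321 = 430.68.
At (383, 390): z = 2.4 − 595.0 + 430.68 = -162.0 m.

-162 m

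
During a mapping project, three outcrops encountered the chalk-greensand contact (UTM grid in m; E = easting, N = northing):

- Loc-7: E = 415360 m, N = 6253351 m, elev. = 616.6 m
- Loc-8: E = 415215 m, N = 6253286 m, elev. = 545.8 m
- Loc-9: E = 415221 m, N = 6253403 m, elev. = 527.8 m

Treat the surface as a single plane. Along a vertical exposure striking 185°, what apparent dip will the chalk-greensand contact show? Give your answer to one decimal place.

Two edge vectors: Loc-7→Loc-8 = (-145, -65, -70.8), Loc-7→Loc-9 = (-139, 52, -88.8).
Normal n = (Loc-7→Loc-8) × (Loc-7→Loc-9) = (9453.6, -3034.8, -16575).
So ∂z/∂E = −n_x/n_z = 0.57035 and ∂z/∂N = −n_y/n_z = −0.18310.
Unit vector along 185° is (sin 185°, cos 185°) = (-0.0872, -0.9962).
Slope in that direction = a·(-0.0872) + b·(-0.9962) = 0.13269.
Apparent dip = arctan|0.13269| = 7.6° (true dip is 30.9°, so apparent ≤ true as expected).

7.6°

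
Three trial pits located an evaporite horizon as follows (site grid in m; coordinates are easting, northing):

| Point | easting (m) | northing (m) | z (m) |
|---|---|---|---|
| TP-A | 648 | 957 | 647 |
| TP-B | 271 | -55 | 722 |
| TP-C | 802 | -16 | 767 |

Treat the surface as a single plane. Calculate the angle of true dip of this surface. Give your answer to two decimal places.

8.13°

Two edge vectors: TP-A→TP-B = (-377, -1012, 75), TP-A→TP-C = (154, -973, 120).
Normal n = (TP-A→TP-B) × (TP-A→TP-C) = (-48465, 56790, 522669).
So ∂z/∂easting = −n_x/n_z = 0.09273 and ∂z/∂northing = −n_y/n_z = −0.10865.
Gradient magnitude |∇z| = √(a² + b²) = √(0.00860 + 0.01181) = 0.14284.
True dip = arctan(0.14284) = 8.13°, dipping toward NW (azimuth ≈ 320°).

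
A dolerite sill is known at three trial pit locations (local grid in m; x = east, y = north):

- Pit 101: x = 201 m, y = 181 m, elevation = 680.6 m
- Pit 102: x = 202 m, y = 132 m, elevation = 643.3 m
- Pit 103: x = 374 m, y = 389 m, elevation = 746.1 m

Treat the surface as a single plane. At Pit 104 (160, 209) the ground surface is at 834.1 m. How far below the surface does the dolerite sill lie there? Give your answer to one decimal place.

Two edge vectors: Pit 101→Pit 102 = (1, -49, -37.3), Pit 101→Pit 103 = (173, 208, 65.5).
Normal n = (Pit 101→Pit 102) × (Pit 101→Pit 103) = (4548.9, -6518.4, 8685).
So ∂z/∂x = −n_x/n_z = −0.52377 and ∂z/∂y = −n_y/n_z = 0.75054.
Intercept c from Pit 101: 680.6 + 105.28 − 135.85 = 650.03.
At (160, 209): z_contact = −83.80 + 156.86 + 650.03 = 723.09 m.
Depth below ground = 834.1 − 723.09 = 111.0 m.

111.0 m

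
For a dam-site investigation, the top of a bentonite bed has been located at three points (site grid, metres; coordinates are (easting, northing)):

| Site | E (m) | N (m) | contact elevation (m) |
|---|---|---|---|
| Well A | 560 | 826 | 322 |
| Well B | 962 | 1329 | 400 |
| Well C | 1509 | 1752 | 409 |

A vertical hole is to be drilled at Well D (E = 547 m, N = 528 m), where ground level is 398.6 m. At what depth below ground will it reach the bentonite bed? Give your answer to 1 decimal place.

183.8 m

Two edge vectors: Well A→Well B = (402, 503, 78), Well A→Well C = (949, 926, 87).
Normal n = (Well A→Well B) × (Well A→Well C) = (-28467, 39048, -105095).
So ∂z/∂E = −n_x/n_z = −0.270869 and ∂z/∂N = −n_y/n_z = 0.371550.
Intercept c from Well A: 322 + 151.69 − 306.90 = 166.79.
At (547, 528): z_contact = −148.17 + 196.18 + 166.79 = 214.80 m.
Depth below ground = 398.6 − 214.80 = 183.8 m.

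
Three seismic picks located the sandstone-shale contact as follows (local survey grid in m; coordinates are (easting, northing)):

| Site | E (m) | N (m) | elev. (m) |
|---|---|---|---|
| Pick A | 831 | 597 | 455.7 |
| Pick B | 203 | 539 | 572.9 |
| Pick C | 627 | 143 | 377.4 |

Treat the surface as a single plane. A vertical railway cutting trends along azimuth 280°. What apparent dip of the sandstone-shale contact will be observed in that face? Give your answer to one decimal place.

Let the plane be z = a·E + b·N + c.
Pick B−Pick A: −628a − 58b = 117.2;  Pick C−Pick A: −204a − 454b = −78.3.
Solving gives a = −0.21132, b = 0.26742.
Unit vector along 280° is (sin 280°, cos 280°) = (-0.9848, 0.1736).
Slope in that direction = a·(-0.9848) + b·(0.1736) = 0.25455.
Apparent dip = arctan|0.25455| = 14.3° (true dip is 18.8°, so apparent ≤ true as expected).

14.3°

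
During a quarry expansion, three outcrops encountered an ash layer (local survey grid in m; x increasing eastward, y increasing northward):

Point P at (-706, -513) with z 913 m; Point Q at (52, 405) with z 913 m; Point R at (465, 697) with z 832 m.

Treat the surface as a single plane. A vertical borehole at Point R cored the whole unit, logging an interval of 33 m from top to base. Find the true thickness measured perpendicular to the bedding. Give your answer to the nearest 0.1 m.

28.2 m

Let the plane be z = a·x + b·y + c.
Point Q−Point P: 758a + 918b = 0;  Point R−Point P: 1171a + 1210b = −81.
Solving gives a = −0.47122, b = 0.38909.
|∇z| = √(a²+b²) = 0.61110, so dip δ = arctan(0.61110) = 31.43°.
True thickness = vertical thickness × cos δ = 33 × cos 31.43° = 28.2 m.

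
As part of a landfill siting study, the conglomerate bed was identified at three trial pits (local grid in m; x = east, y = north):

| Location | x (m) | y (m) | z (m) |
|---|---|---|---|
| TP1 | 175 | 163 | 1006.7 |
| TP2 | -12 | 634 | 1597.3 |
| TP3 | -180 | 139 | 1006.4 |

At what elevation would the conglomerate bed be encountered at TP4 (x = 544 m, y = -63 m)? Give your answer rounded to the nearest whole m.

Let the plane be z = a·x + b·y + c.
TP2−TP1: −187a + 471b = 590.6;  TP3−TP1: −355a − 24b = −0.3.
Solving gives a = −0.08173, b = 1.22148.
Then c = 1006.7 − a·175 − b·163 = 821.90.
At (544, -63): z = −44.5 − 77.0 + 821.90 = 700.5 m.

700 m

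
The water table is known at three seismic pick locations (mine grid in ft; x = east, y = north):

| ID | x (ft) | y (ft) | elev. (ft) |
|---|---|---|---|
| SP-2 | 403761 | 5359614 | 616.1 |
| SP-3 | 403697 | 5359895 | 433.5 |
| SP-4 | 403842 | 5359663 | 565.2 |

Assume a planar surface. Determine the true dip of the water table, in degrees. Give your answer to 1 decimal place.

36.0°

Two edge vectors: SP-2→SP-3 = (-64, 281, -182.6), SP-2→SP-4 = (81, 49, -50.9).
Normal n = (SP-2→SP-3) × (SP-2→SP-4) = (-5355.5, -18048.2, -25897).
So ∂z/∂x = −n_x/n_z = −0.20680 and ∂z/∂y = −n_y/n_z = −0.69692.
Gradient magnitude |∇z| = √(a² + b²) = √(0.04277 + 0.48570) = 0.72696.
True dip = arctan(0.72696) = 36.0°, dipping toward NNE (azimuth ≈ 017°).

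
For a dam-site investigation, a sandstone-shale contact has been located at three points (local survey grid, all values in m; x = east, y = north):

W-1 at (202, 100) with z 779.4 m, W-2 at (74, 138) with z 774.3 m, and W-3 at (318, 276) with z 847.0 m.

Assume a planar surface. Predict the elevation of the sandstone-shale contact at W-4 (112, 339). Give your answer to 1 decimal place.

839.3 m

Two edge vectors: W-1→W-2 = (-128, 38, -5.1), W-1→W-3 = (116, 176, 67.6).
Normal n = (W-1→W-2) × (W-1→W-3) = (3466.4, 8061.2, -26936).
So ∂z/∂x = −n_x/n_z = 0.12869 and ∂z/∂y = −n_y/n_z = 0.29927.
Intercept c from W-1: 779.4 − 26.00 − 29.93 = 723.48.
At (112, 339): z = 14.4 + 101.5 + 723.48 = 839.3 m.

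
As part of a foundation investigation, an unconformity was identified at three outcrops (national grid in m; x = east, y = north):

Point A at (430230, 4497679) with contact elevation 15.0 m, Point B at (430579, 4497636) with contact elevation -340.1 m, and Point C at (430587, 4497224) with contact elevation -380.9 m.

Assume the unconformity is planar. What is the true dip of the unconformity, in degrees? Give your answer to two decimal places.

45.31°

Let the plane be z = a·x + b·y + c.
Point B−Point A: 349a − 43b = −355.1;  Point C−Point A: 357a − 455b = −395.9.
Solving gives a = −1.00769, b = 0.07946.
Gradient magnitude |∇z| = √(a² + b²) = √(1.01544 + 0.00631) = 1.01082.
True dip = arctan(1.01082) = 45.31°, dipping toward E (azimuth ≈ 095°).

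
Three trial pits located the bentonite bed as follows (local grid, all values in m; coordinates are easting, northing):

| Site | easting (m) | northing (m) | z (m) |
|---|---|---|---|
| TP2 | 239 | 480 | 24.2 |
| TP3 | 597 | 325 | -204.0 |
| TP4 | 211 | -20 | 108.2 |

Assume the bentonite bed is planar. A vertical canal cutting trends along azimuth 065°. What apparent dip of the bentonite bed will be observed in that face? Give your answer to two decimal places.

Two edge vectors: TP2→TP3 = (358, -155, -228.2), TP2→TP4 = (-28, -500, 84).
Normal n = (TP2→TP3) × (TP2→TP4) = (-127120, -23682.4, -183340).
So ∂z/∂easting = −n_x/n_z = −0.69336 and ∂z/∂northing = −n_y/n_z = −0.12917.
Unit vector along 065° is (sin 65°, cos 65°) = (0.9063, 0.4226).
Slope in that direction = a·(0.9063) + b·(0.4226) = −0.68298.
Apparent dip = arctan|0.68298| = 34.33° (true dip is 35.2°, so apparent ≤ true as expected).

34.33°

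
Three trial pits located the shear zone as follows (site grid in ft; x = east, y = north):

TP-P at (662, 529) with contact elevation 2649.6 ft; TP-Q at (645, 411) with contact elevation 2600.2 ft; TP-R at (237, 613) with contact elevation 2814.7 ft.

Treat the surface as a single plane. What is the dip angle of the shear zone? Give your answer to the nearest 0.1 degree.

28.8°

Two edge vectors: TP-P→TP-Q = (-17, -118, -49.4), TP-P→TP-R = (-425, 84, 165.1).
Normal n = (TP-P→TP-Q) × (TP-P→TP-R) = (-15332.2, 23801.7, -51578).
So ∂z/∂x = −n_x/n_z = −0.29726 and ∂z/∂y = −n_y/n_z = 0.46147.
Gradient magnitude |∇z| = √(a² + b²) = √(0.08836 + 0.21295) = 0.54893.
True dip = arctan(0.54893) = 28.8°, dipping toward SSE (azimuth ≈ 147°).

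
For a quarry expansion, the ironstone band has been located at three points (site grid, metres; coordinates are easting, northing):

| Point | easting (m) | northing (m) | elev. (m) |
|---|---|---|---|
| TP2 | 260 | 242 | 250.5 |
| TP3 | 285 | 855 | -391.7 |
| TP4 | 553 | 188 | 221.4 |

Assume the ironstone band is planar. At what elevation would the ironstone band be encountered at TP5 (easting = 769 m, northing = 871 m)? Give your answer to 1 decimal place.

Two edge vectors: TP2→TP3 = (25, 613, -642.2), TP2→TP4 = (293, -54, -29.1).
Normal n = (TP2→TP3) × (TP2→TP4) = (-52517.1, -187437.1, -180959).
So ∂z/∂easting = −n_x/n_z = −0.29022 and ∂z/∂northing = −n_y/n_z = −1.03580.
Intercept c from TP2: 250.5 + 75.46 + 250.66 = 576.62.
At (769, 871): z = −223.2 − 902.2 + 576.62 = -548.7 m.

-548.7 m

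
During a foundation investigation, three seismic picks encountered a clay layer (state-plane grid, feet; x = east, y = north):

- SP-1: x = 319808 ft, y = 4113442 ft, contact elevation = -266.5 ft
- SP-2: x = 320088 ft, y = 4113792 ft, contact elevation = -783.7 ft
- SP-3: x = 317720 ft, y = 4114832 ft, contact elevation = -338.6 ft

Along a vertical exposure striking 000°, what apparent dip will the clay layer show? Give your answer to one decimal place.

Let the plane be z = a·x + b·y + c.
SP-2−SP-1: 280a + 350b = −517.2;  SP-3−SP-1: −2088a + 1390b = −72.1.
Solving gives a = −0.61935, b = −0.98223.
Unit vector along 000° is (sin 0°, cos 0°) = (0.0000, 1.0000).
Slope in that direction = a·(0.0000) + b·(1.0000) = −0.98223.
Apparent dip = arctan|0.98223| = 44.5° (true dip is 49.3°, so apparent ≤ true as expected).

44.5°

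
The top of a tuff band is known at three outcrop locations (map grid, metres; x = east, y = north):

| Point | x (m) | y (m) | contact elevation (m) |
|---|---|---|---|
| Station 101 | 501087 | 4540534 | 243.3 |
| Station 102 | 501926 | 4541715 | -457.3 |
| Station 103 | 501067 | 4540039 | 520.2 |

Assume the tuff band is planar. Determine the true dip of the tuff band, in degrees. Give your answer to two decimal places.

29.23°

Two edge vectors: Station 101→Station 102 = (839, 1181, -700.6), Station 101→Station 103 = (-20, -495, 276.9).
Normal n = (Station 101→Station 102) × (Station 101→Station 103) = (-19778.1, -218307.1, -391685).
So ∂z/∂x = −n_x/n_z = −0.05049 and ∂z/∂y = −n_y/n_z = −0.55735.
Gradient magnitude |∇z| = √(a² + b²) = √(0.00255 + 0.31064) = 0.55964.
True dip = arctan(0.55964) = 29.23°, dipping toward N (azimuth ≈ 005°).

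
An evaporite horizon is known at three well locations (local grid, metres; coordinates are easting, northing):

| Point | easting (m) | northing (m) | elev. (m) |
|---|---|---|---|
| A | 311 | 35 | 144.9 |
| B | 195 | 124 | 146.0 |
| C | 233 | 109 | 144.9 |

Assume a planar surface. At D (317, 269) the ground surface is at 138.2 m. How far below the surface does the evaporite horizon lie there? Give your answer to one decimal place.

Let the plane be z = a·easting + b·northing + c.
B−A: −116a + 89b = 1.1;  C−A: −78a + 74b = 0.
Solving gives a = −0.04957, b = −0.05225.
Then c = 144.9 − a·311 − b·35 = 162.15.
At (317, 269): z_contact = −15.71 − 14.06 + 162.15 = 132.38 m.
Depth below ground = 138.2 − 132.38 = 5.8 m.

5.8 m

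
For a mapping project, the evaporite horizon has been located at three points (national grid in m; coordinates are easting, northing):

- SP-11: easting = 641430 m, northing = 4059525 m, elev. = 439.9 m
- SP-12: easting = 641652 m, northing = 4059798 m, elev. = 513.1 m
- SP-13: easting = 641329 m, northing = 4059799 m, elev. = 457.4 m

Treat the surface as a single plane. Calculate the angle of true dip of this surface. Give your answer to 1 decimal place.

12.1°

Let the plane be z = a·easting + b·northing + c.
SP-12−SP-11: 222a + 273b = 73.2;  SP-13−SP-11: −101a + 274b = 17.5.
Solving gives a = 0.17284, b = 0.12758.
Gradient magnitude |∇z| = √(a² + b²) = √(0.02987 + 0.01628) = 0.21483.
True dip = arctan(0.21483) = 12.1°, dipping toward SW (azimuth ≈ 234°).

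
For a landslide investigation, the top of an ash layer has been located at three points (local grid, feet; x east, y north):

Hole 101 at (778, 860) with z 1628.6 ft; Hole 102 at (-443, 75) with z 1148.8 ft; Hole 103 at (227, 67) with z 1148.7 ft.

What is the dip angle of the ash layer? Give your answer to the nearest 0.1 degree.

31.0°

Two edge vectors: Hole 101→Hole 102 = (-1221, -785, -479.8), Hole 101→Hole 103 = (-551, -793, -479.9).
Normal n = (Hole 101→Hole 102) × (Hole 101→Hole 103) = (-3759.9, -321588.1, 535718).
So ∂z/∂x = −n_x/n_z = 0.00702 and ∂z/∂y = −n_y/n_z = 0.60029.
Gradient magnitude |∇z| = √(a² + b²) = √(0.00005 + 0.36035) = 0.60033.
True dip = arctan(0.60033) = 31.0°, dipping toward S (azimuth ≈ 181°).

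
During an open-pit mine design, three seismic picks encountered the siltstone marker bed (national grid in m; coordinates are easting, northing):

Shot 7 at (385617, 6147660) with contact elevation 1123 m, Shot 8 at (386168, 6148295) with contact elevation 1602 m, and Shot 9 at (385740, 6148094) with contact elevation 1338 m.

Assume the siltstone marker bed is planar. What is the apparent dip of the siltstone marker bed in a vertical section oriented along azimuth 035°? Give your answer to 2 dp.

29.12°

Let the plane be z = a·easting + b·northing + c.
Shot 8−Shot 7: 551a + 635b = 479;  Shot 9−Shot 7: 123a + 434b = 215.
Solving gives a = 0.44316, b = 0.36980.
Unit vector along 035° is (sin 35°, cos 35°) = (0.5736, 0.8192).
Slope in that direction = a·(0.5736) + b·(0.8192) = 0.55710.
Apparent dip = arctan|0.55710| = 29.12° (true dip is 30.0°, so apparent ≤ true as expected).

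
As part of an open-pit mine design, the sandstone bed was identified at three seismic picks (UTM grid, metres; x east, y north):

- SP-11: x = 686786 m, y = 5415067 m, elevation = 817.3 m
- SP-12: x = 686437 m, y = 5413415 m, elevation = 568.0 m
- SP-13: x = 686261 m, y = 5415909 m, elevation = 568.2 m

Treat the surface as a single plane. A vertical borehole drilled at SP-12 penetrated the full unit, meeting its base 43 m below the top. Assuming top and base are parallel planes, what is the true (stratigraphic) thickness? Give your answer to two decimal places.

Let the plane be z = a·x + b·y + c.
SP-12−SP-11: −349a − 1652b = −249.3;  SP-13−SP-11: −525a + 842b = −249.1.
Solving gives a = 0.53518, b = 0.03785.
|∇z| = √(a²+b²) = 0.53651, so dip δ = arctan(0.53651) = 28.21°.
True thickness = vertical thickness × cos δ = 43 × cos 28.21° = 37.89 m.

37.89 m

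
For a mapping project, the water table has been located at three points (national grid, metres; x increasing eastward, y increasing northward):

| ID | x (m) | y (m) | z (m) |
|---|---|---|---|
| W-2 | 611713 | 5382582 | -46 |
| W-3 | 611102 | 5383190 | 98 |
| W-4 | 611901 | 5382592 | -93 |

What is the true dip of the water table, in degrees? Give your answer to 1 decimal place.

14.0°

Let the plane be z = a·x + b·y + c.
W-3−W-2: −611a + 608b = 144;  W-4−W-2: 188a + 10b = −47.
Solving gives a = −0.24927, b = −0.01366.
Gradient magnitude |∇z| = √(a² + b²) = √(0.06214 + 0.00019) = 0.24965.
True dip = arctan(0.24965) = 14.0°, dipping toward E (azimuth ≈ 087°).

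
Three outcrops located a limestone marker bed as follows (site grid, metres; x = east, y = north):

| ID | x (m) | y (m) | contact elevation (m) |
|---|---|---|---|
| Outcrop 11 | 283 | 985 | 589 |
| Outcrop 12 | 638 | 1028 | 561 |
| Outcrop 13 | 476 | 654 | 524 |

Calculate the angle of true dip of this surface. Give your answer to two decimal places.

9.65°

Two edge vectors: Outcrop 11→Outcrop 12 = (355, 43, -28), Outcrop 11→Outcrop 13 = (193, -331, -65).
Normal n = (Outcrop 11→Outcrop 12) × (Outcrop 11→Outcrop 13) = (-12063, 17671, -125804).
So ∂z/∂x = −n_x/n_z = −0.09589 and ∂z/∂y = −n_y/n_z = 0.14046.
Gradient magnitude |∇z| = √(a² + b²) = √(0.00919 + 0.01973) = 0.17007.
True dip = arctan(0.17007) = 9.65°, dipping toward SE (azimuth ≈ 146°).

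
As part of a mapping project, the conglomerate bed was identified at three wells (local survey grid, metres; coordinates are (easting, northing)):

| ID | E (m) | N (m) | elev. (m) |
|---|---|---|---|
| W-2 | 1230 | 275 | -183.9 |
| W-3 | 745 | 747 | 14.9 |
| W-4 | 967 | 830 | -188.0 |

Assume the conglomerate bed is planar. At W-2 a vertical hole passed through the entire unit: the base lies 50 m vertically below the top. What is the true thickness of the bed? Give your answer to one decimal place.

Let the plane be z = a·E + b·N + c.
W-3−W-2: −485a + 472b = 198.8;  W-4−W-2: −263a + 555b = −4.1.
Solving gives a = −0.77406, b = −0.37420.
|∇z| = √(a²+b²) = 0.85976, so dip δ = arctan(0.85976) = 40.69°.
True thickness = vertical thickness × cos δ = 50 × cos 40.69° = 37.9 m.

37.9 m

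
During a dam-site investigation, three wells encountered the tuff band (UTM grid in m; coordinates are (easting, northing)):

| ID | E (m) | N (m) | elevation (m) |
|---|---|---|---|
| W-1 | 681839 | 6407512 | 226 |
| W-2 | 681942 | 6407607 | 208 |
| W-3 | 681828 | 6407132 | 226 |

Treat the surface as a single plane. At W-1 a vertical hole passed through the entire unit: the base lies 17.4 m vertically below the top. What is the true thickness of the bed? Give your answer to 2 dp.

Two edge vectors: W-1→W-2 = (103, 95, -18), W-1→W-3 = (-11, -380, 0).
Normal n = (W-1→W-2) × (W-1→W-3) = (-6840, 198, -38095).
So ∂z/∂E = −n_x/n_z = −0.17955 and ∂z/∂N = −n_y/n_z = 0.00520.
|∇z| = √(a²+b²) = 0.17963, so dip δ = arctan(0.17963) = 10.18°.
True thickness = vertical thickness × cos δ = 17.4 × cos 10.18° = 17.13 m.

17.13 m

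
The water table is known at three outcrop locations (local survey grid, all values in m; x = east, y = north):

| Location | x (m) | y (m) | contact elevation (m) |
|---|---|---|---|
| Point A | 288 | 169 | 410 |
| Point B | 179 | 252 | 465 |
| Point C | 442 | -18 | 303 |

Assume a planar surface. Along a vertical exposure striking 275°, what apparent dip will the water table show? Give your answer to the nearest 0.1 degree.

12.4°

Let the plane be z = a·x + b·y + c.
Point B−Point A: −109a + 83b = 55;  Point C−Point A: 154a − 187b = −107.
Solving gives a = −0.18471, b = 0.42008.
Unit vector along 275° is (sin 275°, cos 275°) = (-0.9962, 0.0872).
Slope in that direction = a·(-0.9962) + b·(0.0872) = 0.22062.
Apparent dip = arctan|0.22062| = 12.4° (true dip is 24.7°, so apparent ≤ true as expected).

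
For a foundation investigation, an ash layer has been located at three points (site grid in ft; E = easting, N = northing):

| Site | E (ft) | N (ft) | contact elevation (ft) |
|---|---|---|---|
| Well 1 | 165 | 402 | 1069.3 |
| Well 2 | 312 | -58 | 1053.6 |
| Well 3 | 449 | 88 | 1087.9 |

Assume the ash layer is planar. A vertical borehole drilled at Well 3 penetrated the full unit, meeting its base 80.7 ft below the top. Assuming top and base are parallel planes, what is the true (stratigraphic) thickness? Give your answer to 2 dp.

Let the plane be z = a·E + b·N + c.
Well 2−Well 1: 147a − 460b = −15.7;  Well 3−Well 1: 284a − 314b = 18.6.
Solving gives a = 0.15963, b = 0.08514.
|∇z| = √(a²+b²) = 0.18092, so dip δ = arctan(0.18092) = 10.25°.
True thickness = vertical thickness × cos δ = 80.7 × cos 10.25° = 79.41 ft.

79.41 ft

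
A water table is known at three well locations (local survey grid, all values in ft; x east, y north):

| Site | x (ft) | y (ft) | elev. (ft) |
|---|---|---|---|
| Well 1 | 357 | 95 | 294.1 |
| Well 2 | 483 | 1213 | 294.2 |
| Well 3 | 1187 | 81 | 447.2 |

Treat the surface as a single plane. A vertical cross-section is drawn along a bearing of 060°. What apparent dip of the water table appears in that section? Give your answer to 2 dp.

8.48°

Let the plane be z = a·x + b·y + c.
Well 2−Well 1: 126a + 1118b = 0.1;  Well 3−Well 1: 830a − 14b = 153.1.
Solving gives a = 0.18411, b = −0.02066.
Unit vector along 060° is (sin 60°, cos 60°) = (0.8660, 0.5000).
Slope in that direction = a·(0.8660) + b·(0.5000) = 0.14911.
Apparent dip = arctan|0.14911| = 8.48° (true dip is 10.5°, so apparent ≤ true as expected).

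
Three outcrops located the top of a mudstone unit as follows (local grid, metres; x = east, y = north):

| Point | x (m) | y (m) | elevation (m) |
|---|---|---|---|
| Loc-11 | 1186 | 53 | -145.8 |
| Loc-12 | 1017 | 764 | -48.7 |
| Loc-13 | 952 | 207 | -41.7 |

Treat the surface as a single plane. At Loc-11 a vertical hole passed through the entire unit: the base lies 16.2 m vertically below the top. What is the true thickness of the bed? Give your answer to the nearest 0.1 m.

14.9 m

Two edge vectors: Loc-11→Loc-12 = (-169, 711, 97.1), Loc-11→Loc-13 = (-234, 154, 104.1).
Normal n = (Loc-11→Loc-12) × (Loc-11→Loc-13) = (59061.7, -5128.5, 140348).
So ∂z/∂x = −n_x/n_z = −0.42082 and ∂z/∂y = −n_y/n_z = 0.03654.
|∇z| = √(a²+b²) = 0.42241, so dip δ = arctan(0.42241) = 22.90°.
True thickness = vertical thickness × cos δ = 16.2 × cos 22.90° = 14.9 m.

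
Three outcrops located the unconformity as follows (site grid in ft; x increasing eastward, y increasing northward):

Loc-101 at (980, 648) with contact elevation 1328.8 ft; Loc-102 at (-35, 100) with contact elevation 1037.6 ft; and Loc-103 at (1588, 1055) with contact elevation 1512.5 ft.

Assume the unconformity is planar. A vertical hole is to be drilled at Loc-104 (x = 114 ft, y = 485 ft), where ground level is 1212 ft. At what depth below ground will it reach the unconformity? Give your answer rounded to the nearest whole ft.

Let the plane be z = a·x + b·y + c.
Loc-102−Loc-101: −1015a − 548b = −291.2;  Loc-103−Loc-101: 608a + 407b = 183.7.
Solving gives a = 0.22336, b = 0.11769.
Then c = 1328.8 − a·980 − b·648 = 1033.65.
At (114, 485): z_contact = 25.5 + 57.1 + 1033.65 = 1116.2 ft.
Depth below ground = 1212 − 1116.2 = 96 ft.

96 ft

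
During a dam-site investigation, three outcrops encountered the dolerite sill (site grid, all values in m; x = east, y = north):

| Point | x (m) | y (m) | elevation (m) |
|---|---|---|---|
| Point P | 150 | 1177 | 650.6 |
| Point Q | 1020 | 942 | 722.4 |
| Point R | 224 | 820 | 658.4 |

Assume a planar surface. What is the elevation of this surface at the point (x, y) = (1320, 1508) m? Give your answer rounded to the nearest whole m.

744 m

Let the plane be z = a·x + b·y + c.
Point Q−Point P: 870a − 235b = 71.8;  Point R−Point P: 74a − 357b = 7.8.
Solving gives a = 0.08117, b = −0.00502.
Then c = 650.6 − a·150 − b·1177 = 644.34.
At (1320, 1508): z = 107.1 − 7.6 + 644.34 = 743.9 m.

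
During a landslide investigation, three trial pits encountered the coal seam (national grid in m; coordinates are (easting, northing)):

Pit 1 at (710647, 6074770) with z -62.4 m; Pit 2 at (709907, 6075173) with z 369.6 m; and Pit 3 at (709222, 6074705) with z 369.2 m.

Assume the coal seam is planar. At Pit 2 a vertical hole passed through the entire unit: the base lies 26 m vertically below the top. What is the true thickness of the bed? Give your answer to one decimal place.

Two edge vectors: Pit 1→Pit 2 = (-740, 403, 432), Pit 1→Pit 3 = (-1425, -65, 431.6).
Normal n = (Pit 1→Pit 2) × (Pit 1→Pit 3) = (202014.8, -296216, 622375).
So ∂z/∂E = −n_x/n_z = −0.32459 and ∂z/∂N = −n_y/n_z = 0.47594.
|∇z| = √(a²+b²) = 0.57609, so dip δ = arctan(0.57609) = 29.95°.
True thickness = vertical thickness × cos δ = 26 × cos 29.95° = 22.5 m.

22.5 m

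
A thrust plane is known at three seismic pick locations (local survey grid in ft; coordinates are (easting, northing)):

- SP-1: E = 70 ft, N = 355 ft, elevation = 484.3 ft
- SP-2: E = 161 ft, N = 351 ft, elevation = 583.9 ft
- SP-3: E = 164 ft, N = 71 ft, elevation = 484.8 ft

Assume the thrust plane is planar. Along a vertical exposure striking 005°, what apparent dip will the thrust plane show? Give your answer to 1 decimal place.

Let the plane be z = a·E + b·N + c.
SP-2−SP-1: 91a − 4b = 99.6;  SP-3−SP-1: 94a − 284b = 0.5.
Solving gives a = 1.11059, b = 0.36583.
Unit vector along 005° is (sin 5°, cos 5°) = (0.0872, 0.9962).
Slope in that direction = a·(0.0872) + b·(0.9962) = 0.46123.
Apparent dip = arctan|0.46123| = 24.8° (true dip is 49.5°, so apparent ≤ true as expected).

24.8°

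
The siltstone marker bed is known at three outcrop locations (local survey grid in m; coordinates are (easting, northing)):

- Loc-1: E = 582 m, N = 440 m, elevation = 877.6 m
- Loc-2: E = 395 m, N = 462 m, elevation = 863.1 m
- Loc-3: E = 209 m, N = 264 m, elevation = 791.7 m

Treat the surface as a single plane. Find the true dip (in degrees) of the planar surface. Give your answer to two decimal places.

15.68°

Let the plane be z = a·E + b·N + c.
Loc-2−Loc-1: −187a + 22b = −14.5;  Loc-3−Loc-1: −373a − 176b = −85.9.
Solving gives a = 0.10803, b = 0.25913.
Gradient magnitude |∇z| = √(a² + b²) = √(0.01167 + 0.06715) = 0.28074.
True dip = arctan(0.28074) = 15.68°, dipping toward SSW (azimuth ≈ 203°).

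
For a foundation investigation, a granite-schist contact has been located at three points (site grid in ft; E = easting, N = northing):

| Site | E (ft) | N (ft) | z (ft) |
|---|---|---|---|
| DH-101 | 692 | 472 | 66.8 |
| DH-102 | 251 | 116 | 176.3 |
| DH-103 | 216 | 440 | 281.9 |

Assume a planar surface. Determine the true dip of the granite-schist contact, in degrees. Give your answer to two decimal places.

Two edge vectors: DH-101→DH-102 = (-441, -356, 109.5), DH-101→DH-103 = (-476, -32, 215.1).
Normal n = (DH-101→DH-102) × (DH-101→DH-103) = (-73071.6, 42737.1, -155344).
So ∂z/∂E = −n_x/n_z = −0.47039 and ∂z/∂N = −n_y/n_z = 0.27511.
Gradient magnitude |∇z| = √(a² + b²) = √(0.22126 + 0.07569) = 0.54493.
True dip = arctan(0.54493) = 28.59°, dipping toward ESE (azimuth ≈ 120°).

28.59°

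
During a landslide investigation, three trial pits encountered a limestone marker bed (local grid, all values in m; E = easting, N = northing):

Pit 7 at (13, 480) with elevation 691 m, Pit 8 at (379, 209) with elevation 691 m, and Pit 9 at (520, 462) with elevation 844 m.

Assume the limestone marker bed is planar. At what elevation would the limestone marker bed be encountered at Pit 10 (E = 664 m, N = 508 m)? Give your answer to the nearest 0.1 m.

Two edge vectors: Pit 7→Pit 8 = (366, -271, 0), Pit 7→Pit 9 = (507, -18, 153).
Normal n = (Pit 7→Pit 8) × (Pit 7→Pit 9) = (-41463, -55998, 130809).
So ∂z/∂E = −n_x/n_z = 0.31697 and ∂z/∂N = −n_y/n_z = 0.42809.
Intercept c from Pit 7: 691 − 4.12 − 205.48 = 481.40.
At (664, 508): z = 210.5 + 217.5 + 481.40 = 909.3 m.

909.3 m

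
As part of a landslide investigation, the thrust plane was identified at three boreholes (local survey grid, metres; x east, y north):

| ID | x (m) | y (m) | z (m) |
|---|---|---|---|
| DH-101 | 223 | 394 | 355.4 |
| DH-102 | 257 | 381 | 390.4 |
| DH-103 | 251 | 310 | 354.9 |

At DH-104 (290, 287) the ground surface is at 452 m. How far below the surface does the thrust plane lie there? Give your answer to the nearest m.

Let the plane be z = a·x + b·y + c.
DH-102−DH-101: 34a − 13b = 35;  DH-103−DH-101: 28a − 84b = −0.5.
Solving gives a = 1.18238, b = 0.40008.
Then c = 355.4 − a·223 − b·394 = −65.90.
At (290, 287): z_contact = 342.9 + 114.8 − 65.90 = 391.8 m.
Depth below ground = 452 − 391.8 = 60 m.

60 m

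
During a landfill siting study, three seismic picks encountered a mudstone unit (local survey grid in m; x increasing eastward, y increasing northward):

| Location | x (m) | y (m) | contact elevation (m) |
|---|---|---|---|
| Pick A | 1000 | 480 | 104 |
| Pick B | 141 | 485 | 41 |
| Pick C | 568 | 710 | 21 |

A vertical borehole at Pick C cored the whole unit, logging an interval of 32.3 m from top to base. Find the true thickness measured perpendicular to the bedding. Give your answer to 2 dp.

Let the plane be z = a·x + b·y + c.
Pick B−Pick A: −859a + 5b = −63;  Pick C−Pick A: −432a + 230b = −83.
Solving gives a = 0.07203, b = −0.22558.
|∇z| = √(a²+b²) = 0.23680, so dip δ = arctan(0.23680) = 13.32°.
True thickness = vertical thickness × cos δ = 32.3 × cos 13.32° = 31.43 m.

31.43 m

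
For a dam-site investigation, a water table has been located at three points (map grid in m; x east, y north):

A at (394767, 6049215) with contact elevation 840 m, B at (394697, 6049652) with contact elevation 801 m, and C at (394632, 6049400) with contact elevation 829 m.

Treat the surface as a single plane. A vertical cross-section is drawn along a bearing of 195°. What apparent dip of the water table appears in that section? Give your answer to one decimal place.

6.2°

Let the plane be z = a·x + b·y + c.
B−A: −70a + 437b = −39;  C−A: −135a + 185b = −11.
Solving gives a = −0.05230, b = −0.09762.
Unit vector along 195° is (sin 195°, cos 195°) = (-0.2588, -0.9659).
Slope in that direction = a·(-0.2588) + b·(-0.9659) = 0.10783.
Apparent dip = arctan|0.10783| = 6.2° (true dip is 6.3°, so apparent ≤ true as expected).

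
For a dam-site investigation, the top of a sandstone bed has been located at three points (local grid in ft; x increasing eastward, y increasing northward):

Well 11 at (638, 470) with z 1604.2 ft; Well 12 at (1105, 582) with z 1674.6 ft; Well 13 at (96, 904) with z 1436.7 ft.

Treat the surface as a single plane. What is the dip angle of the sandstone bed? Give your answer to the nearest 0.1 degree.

Let the plane be z = a·x + b·y + c.
Well 12−Well 11: 467a + 112b = 70.4;  Well 13−Well 11: −542a + 434b = −167.5.
Solving gives a = 0.18723, b = −0.15212.
Gradient magnitude |∇z| = √(a² + b²) = √(0.03506 + 0.02314) = 0.24124.
True dip = arctan(0.24124) = 13.6°, dipping toward NW (azimuth ≈ 309°).

13.6°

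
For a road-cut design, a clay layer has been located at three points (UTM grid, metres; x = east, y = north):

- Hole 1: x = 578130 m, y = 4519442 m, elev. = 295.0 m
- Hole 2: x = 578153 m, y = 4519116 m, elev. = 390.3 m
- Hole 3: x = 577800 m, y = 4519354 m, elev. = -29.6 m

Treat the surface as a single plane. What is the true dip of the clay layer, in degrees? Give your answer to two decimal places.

Let the plane be z = a·x + b·y + c.
Hole 2−Hole 1: 23a − 326b = 95.3;  Hole 3−Hole 1: −330a − 88b = −324.6.
Solving gives a = 1.04199, b = −0.21882.
Gradient magnitude |∇z| = √(a² + b²) = √(1.08574 + 0.04788) = 1.06472.
True dip = arctan(1.06472) = 46.80°, dipping toward WNW (azimuth ≈ 282°).

46.80°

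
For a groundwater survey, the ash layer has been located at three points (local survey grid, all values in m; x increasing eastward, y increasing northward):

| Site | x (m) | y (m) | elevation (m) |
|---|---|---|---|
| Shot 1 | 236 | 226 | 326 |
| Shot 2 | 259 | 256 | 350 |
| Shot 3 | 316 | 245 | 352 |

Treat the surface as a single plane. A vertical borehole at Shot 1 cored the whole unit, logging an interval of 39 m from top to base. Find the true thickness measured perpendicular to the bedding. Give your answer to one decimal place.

Two edge vectors: Shot 1→Shot 2 = (23, 30, 24), Shot 1→Shot 3 = (80, 19, 26).
Normal n = (Shot 1→Shot 2) × (Shot 1→Shot 3) = (324, 1322, -1963).
So ∂z/∂x = −n_x/n_z = 0.16505 and ∂z/∂y = −n_y/n_z = 0.67346.
|∇z| = √(a²+b²) = 0.69339, so dip δ = arctan(0.69339) = 34.74°.
True thickness = vertical thickness × cos δ = 39 × cos 34.74° = 32.0 m.

32.0 m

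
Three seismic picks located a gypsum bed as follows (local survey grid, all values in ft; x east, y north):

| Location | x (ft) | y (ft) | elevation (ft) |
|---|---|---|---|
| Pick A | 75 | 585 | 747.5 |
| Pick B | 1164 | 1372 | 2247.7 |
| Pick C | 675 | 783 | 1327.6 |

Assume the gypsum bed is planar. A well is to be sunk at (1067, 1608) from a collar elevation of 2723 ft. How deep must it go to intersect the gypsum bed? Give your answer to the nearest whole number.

Two edge vectors: Pick A→Pick B = (1089, 787, 1500.2), Pick A→Pick C = (600, 198, 580.1).
Normal n = (Pick A→Pick B) × (Pick A→Pick C) = (159499.1, 268391.1, -256578).
So ∂z/∂x = −n_x/n_z = 0.62164 and ∂z/∂y = −n_y/n_z = 1.04604.
Intercept c from Pick A: 747.5 − 46.62 − 611.93 = 88.94.
At (1067, 1608): z_contact = 663.3 + 1682.0 + 88.94 = 2434.3 ft.
Depth below ground = 2723 − 2434.3 = 289 ft.

289 ft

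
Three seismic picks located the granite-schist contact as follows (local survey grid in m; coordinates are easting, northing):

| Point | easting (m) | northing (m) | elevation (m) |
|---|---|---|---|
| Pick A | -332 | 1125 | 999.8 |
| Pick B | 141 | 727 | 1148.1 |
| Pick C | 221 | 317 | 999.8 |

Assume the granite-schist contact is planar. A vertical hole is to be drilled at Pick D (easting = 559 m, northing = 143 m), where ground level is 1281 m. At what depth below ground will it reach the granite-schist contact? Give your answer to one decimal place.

Two edge vectors: Pick A→Pick B = (473, -398, 148.3), Pick A→Pick C = (553, -808, 0).
Normal n = (Pick A→Pick B) × (Pick A→Pick C) = (119826.4, 82009.9, -162090).
So ∂z/∂easting = −n_x/n_z = 0.739258 and ∂z/∂northing = −n_y/n_z = 0.505953.
Intercept c from Pick A: 999.8 + 245.43 − 569.20 = 676.04.
At (559, 143): z_contact = 413.25 + 72.35 + 676.04 = 1161.63 m.
Depth below ground = 1281 − 1161.63 = 119.4 m.

119.4 m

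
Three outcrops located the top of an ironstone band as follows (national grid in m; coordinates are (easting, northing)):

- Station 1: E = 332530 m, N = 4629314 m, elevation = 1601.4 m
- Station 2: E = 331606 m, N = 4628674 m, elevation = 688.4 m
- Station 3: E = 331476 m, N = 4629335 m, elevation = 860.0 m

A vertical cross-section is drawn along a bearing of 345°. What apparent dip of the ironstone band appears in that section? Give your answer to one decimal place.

Let the plane be z = a·E + b·N + c.
Station 2−Station 1: −924a − 640b = −913;  Station 3−Station 1: −1054a + 21b = −741.4.
Solving gives a = 0.71138, b = 0.39951.
Unit vector along 345° is (sin 345°, cos 345°) = (-0.2588, 0.9659).
Slope in that direction = a·(-0.2588) + b·(0.9659) = 0.20178.
Apparent dip = arctan|0.20178| = 11.4° (true dip is 39.2°, so apparent ≤ true as expected).

11.4°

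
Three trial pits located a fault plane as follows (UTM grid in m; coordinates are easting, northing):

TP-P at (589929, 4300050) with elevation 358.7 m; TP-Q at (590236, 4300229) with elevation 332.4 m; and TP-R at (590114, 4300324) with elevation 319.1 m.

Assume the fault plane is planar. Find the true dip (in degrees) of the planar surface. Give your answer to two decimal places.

Two edge vectors: TP-P→TP-Q = (307, 179, -26.3), TP-P→TP-R = (185, 274, -39.6).
Normal n = (TP-P→TP-Q) × (TP-P→TP-R) = (117.8, 7291.7, 51003).
So ∂z/∂easting = −n_x/n_z = −0.00231 and ∂z/∂northing = −n_y/n_z = −0.14297.
Gradient magnitude |∇z| = √(a² + b²) = √(0.00001 + 0.02044) = 0.14298.
True dip = arctan(0.14298) = 8.14°, dipping toward N (azimuth ≈ 001°).

8.14°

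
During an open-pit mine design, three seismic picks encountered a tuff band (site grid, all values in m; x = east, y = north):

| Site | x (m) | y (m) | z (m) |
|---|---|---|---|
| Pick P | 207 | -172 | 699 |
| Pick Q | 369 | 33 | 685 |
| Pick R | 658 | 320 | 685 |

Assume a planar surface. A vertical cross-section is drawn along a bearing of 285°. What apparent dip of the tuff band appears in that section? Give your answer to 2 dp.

Let the plane be z = a·x + b·y + c.
Pick Q−Pick P: 162a + 205b = −14;  Pick R−Pick P: 451a + 492b = −14.
Solving gives a = 0.31511, b = −0.31731.
Unit vector along 285° is (sin 285°, cos 285°) = (-0.9659, 0.2588).
Slope in that direction = a·(-0.9659) + b·(0.2588) = −0.38650.
Apparent dip = arctan|0.38650| = 21.13° (true dip is 24.1°, so apparent ≤ true as expected).

21.13°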